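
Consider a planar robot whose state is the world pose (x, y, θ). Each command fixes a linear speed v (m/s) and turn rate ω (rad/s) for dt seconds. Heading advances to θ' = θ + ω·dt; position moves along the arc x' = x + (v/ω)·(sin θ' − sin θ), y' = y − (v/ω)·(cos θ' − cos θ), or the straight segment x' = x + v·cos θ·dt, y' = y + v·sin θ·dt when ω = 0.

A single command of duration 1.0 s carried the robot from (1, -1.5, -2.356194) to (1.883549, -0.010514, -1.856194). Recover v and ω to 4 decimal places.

Δθ = -1.856194 − -2.356194 = 0.500000
ω = Δθ/dt = 0.500000/1.0 = 0.5000
R = −Δy/(cos θ' − cos θ) = -3.5000
v = R·ω = -3.5000·0.5000 = -1.7500

v = -1.7500, ω = 0.5000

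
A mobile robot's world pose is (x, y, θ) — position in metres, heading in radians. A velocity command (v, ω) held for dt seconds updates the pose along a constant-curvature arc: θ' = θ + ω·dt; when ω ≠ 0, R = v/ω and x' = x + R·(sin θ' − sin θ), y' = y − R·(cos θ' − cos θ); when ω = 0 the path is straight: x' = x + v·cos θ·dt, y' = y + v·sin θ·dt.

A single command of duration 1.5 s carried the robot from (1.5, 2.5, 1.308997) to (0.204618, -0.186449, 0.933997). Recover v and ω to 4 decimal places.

v = -2.0000, ω = -0.2500

Δθ = 0.933997 − 1.308997 = -0.375000
ω = Δθ/dt = -0.375000/1.5 = -0.2500
R = −Δy/(cos θ' − cos θ) = 8.0000
v = R·ω = 8.0000·-0.2500 = -2.0000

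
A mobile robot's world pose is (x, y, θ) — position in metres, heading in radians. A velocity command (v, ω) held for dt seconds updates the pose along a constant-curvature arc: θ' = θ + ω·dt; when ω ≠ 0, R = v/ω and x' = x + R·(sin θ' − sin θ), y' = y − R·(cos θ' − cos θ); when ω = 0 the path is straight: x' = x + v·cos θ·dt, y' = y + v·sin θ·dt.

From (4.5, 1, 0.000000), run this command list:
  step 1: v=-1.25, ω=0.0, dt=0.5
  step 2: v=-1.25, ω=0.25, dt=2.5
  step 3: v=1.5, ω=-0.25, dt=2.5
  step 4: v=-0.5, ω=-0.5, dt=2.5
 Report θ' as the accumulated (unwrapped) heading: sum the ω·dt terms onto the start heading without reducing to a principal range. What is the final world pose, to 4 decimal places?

(3.5111, 1.8737, -1.2500)

step 1: θ'=0.0000 (straight) → pose (3.8750, 1.0000, 0.0000)
step 2: θ'=0.6250 (R=-5.0000) → pose (0.9495, 0.0548, 0.6250)
step 3: θ'=0.0000 (R=-6.0000) → pose (4.4601, 1.1890, 0.0000)
step 4: θ'=-1.2500 (R=1.0000) → pose (3.5111, 1.8737, -1.2500)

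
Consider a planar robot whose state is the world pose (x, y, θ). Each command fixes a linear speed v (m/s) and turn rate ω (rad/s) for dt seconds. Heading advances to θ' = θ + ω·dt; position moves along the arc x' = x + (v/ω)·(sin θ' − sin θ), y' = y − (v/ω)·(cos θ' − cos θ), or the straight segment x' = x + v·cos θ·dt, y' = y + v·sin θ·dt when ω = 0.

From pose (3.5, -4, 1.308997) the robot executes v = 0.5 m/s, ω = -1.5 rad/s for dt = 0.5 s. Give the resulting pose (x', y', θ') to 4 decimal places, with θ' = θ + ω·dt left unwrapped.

θ' = 1.3090 + -1.5·0.5 = 0.5590
R = v/ω = 0.5/-1.5 = -0.3333
x' = 3.5 + -0.3333·(sin 0.5590 − sin 1.3090) = 3.6452
y' = -4 − -0.3333·(cos 0.5590 − cos 1.3090) = -3.8037

(3.6452, -3.8037, 0.5590)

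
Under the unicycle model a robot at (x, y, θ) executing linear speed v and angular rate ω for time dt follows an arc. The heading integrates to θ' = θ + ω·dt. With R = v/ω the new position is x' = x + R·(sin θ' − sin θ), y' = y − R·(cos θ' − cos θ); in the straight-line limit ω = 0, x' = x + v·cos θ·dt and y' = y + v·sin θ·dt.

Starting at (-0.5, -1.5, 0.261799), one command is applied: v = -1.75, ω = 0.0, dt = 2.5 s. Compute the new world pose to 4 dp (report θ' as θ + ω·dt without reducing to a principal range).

θ' = 0.2618 + 0.0·2.5 = 0.2618
ω = 0 → straight: x' = -0.5 + -1.75·cos(0.2618)·2.5 = -4.7259
y' = -1.5 + -1.75·sin(0.2618)·2.5 = -2.6323

(-4.7259, -2.6323, 0.2618)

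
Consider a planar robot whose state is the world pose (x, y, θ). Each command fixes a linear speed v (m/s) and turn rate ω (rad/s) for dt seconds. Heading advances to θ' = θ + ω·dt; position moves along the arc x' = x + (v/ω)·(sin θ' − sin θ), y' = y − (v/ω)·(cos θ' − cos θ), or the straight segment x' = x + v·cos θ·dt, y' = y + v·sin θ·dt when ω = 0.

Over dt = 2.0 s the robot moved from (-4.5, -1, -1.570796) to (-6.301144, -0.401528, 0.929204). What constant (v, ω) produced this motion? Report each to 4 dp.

Δθ = 0.929204 − -1.570796 = 2.500000
ω = Δθ/dt = 2.500000/2.0 = 1.2500
R = Δx/(sin θ' − sin θ) = -1.0000
v = R·ω = -1.0000·1.2500 = -1.2500

v = -1.2500, ω = 1.2500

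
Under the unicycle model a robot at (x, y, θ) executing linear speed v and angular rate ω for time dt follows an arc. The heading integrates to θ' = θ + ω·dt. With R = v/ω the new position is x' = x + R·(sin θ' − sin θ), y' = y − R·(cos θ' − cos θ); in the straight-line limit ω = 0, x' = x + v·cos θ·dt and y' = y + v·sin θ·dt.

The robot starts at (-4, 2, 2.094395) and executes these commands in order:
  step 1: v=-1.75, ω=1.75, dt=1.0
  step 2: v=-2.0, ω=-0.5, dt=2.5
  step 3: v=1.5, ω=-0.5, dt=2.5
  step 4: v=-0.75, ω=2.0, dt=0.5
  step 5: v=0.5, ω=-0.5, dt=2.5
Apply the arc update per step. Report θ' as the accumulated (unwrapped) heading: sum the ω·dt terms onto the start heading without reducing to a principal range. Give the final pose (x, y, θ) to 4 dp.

(0.7404, 6.1473, 1.0944)

step 1: θ'=3.8444 (R=-1.0000) → pose (-2.4876, 1.7370, 3.8444)
step 2: θ'=2.5944 (R=4.0000) → pose (2.1790, 2.1008, 2.5944)
step 3: θ'=1.3444 (R=-3.0000) → pose (0.8164, 5.3361, 1.3444)
step 4: θ'=2.3444 (R=-0.3750) → pose (0.9136, 4.9900, 2.3444)
step 5: θ'=1.0944 (R=-1.0000) → pose (0.7404, 6.1473, 1.0944)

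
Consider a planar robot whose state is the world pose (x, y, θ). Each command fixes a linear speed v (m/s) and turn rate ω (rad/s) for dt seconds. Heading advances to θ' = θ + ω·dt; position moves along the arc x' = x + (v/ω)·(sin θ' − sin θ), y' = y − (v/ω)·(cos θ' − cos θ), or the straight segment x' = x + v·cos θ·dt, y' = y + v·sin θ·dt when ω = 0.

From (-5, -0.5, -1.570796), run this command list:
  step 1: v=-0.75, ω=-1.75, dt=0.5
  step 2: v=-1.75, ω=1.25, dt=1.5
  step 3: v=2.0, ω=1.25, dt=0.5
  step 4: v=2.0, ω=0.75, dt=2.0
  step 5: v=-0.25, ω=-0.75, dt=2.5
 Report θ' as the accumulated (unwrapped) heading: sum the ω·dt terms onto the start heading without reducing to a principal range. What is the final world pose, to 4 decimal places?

(-1.9525, 4.1380, -0.3208)

step 1: θ'=-2.4458 (R=0.4286) → pose (-4.8461, -0.1711, -2.4458)
step 2: θ'=-0.5708 (R=-1.4000) → pose (-4.9871, 2.0816, -0.5708)
step 3: θ'=0.0542 (R=1.6000) → pose (-4.0359, 1.8303, 0.0542)
step 4: θ'=1.5542 (R=2.6667) → pose (-1.5141, 4.4488, 1.5542)
step 5: θ'=-0.3208 (R=0.3333) → pose (-1.9525, 4.1380, -0.3208)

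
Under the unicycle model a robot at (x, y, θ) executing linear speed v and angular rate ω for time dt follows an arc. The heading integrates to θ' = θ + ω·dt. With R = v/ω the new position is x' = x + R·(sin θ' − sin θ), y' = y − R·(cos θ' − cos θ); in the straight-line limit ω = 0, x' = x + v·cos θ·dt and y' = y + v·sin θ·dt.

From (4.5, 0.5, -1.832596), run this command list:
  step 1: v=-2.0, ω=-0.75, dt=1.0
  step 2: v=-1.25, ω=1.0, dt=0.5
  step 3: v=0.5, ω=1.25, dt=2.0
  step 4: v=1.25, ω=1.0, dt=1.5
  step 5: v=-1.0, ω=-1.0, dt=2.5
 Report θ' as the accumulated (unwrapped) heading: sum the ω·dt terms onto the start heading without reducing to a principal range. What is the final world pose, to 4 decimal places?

step 1: θ'=-2.5826 (R=2.6667) → pose (5.6616, 2.0706, -2.5826)
step 2: θ'=-2.0826 (R=-1.2500) → pose (6.0885, 2.5181, -2.0826)
step 3: θ'=0.4174 (R=0.4000) → pose (6.5994, 1.9566, 0.4174)
step 4: θ'=1.9174 (R=1.2500) → pose (7.2683, 3.5239, 1.9174)
step 5: θ'=-0.5826 (R=1.0000) → pose (5.7776, 2.3491, -0.5826)

(5.7776, 2.3491, -0.5826)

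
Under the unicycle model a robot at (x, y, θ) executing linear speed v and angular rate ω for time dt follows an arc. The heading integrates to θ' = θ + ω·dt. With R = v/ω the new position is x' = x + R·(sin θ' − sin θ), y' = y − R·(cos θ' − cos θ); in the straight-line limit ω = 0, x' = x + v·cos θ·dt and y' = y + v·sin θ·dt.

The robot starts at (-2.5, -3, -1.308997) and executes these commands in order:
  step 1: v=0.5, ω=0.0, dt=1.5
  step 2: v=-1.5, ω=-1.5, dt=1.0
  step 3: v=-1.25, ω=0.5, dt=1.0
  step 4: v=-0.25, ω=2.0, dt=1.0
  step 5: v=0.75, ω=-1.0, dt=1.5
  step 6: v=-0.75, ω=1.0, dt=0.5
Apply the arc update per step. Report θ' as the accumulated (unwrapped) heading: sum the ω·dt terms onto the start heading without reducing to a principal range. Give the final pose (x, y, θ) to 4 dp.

step 1: θ'=-1.3090 (straight) → pose (-2.3059, -3.7244, -1.3090)
step 2: θ'=-2.8090 (R=1.0000) → pose (-1.6665, -2.5204, -2.8090)
step 3: θ'=-2.3090 (R=-2.5000) → pose (-0.6335, -1.8398, -2.3090)
step 4: θ'=-0.3090 (R=-0.1250) → pose (-0.6879, -1.6366, -0.3090)
step 5: θ'=-1.8090 (R=-0.7500) → pose (-0.1872, -2.5281, -1.8090)
step 6: θ'=-1.3090 (R=-0.7500) → pose (-0.1916, -2.1570, -1.3090)

(-0.1916, -2.1570, -1.3090)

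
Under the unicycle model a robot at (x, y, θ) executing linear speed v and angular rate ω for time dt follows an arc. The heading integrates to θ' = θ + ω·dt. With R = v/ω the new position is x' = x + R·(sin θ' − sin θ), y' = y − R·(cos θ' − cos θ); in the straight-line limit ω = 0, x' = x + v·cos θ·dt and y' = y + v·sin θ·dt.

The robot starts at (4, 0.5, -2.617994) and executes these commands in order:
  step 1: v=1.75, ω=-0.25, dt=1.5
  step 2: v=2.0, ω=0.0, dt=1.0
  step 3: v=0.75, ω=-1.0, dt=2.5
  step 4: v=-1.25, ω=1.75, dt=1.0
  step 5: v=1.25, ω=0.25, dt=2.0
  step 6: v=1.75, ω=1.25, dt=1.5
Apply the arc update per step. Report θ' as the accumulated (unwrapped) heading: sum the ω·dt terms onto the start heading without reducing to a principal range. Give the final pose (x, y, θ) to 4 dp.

(-4.8180, -1.3021, -1.3680)

step 1: θ'=-2.9930 (R=-7.0000) → pose (1.5364, -0.3607, -2.9930)
step 2: θ'=-2.9930 (straight) → pose (-0.4416, -0.6568, -2.9930)
step 3: θ'=-5.4930 (R=-0.7500) → pose (-1.0855, 0.6127, -5.4930)
step 4: θ'=-3.7430 (R=-0.7143) → pose (-0.9821, -0.4789, -3.7430)
step 5: θ'=-3.2430 (R=5.0000) → pose (-3.3050, 0.3727, -3.2430)
step 6: θ'=-1.3680 (R=1.4000) → pose (-4.8180, -1.3021, -1.3680)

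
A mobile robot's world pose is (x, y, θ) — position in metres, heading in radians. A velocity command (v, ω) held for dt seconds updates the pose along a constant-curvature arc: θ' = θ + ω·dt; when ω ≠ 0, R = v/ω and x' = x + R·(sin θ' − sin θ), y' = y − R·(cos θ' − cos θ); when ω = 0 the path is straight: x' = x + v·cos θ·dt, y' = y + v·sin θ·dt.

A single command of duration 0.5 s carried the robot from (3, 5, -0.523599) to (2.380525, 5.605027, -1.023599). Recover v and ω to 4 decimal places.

Δθ = -1.023599 − -0.523599 = -0.500000
ω = Δθ/dt = -0.500000/0.5 = -1.0000
R = Δx/(sin θ' − sin θ) = 1.7500
v = R·ω = 1.7500·-1.0000 = -1.7500

v = -1.7500, ω = -1.0000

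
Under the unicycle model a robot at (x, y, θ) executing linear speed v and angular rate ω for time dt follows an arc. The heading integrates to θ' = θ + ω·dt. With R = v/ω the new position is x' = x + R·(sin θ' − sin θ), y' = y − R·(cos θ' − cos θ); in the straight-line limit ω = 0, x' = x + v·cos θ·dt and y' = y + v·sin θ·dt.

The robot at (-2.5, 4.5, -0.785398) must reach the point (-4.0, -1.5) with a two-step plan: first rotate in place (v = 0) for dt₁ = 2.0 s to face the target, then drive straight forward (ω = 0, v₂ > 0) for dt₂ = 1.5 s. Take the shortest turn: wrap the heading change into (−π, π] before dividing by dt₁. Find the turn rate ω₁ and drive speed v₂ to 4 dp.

ω₁ = -0.5152, v₂ = 4.1231

heading to target = atan2(-1.5−4.5, -4−-2.5) = -1.8158
Δθ = wrap(-1.8158 − -0.7854) = -1.0304; ω₁ = Δθ/dt₁ = -0.5152
distance = √((-4−-2.5)² + (-1.5−4.5)²) = 6.1847; v₂ = distance/dt₂ = 4.1231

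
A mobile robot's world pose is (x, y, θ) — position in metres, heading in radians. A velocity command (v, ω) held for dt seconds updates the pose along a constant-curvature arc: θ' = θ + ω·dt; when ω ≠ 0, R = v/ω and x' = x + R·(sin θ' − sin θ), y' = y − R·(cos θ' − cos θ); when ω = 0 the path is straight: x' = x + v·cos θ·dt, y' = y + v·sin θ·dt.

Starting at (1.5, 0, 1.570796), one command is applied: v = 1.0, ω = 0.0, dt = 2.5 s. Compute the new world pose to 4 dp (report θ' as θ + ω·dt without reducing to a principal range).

(1.5000, 2.5000, 1.5708)

θ' = 1.5708 + 0.0·2.5 = 1.5708
ω = 0 → straight: x' = 1.5 + 1.0·cos(1.5708)·2.5 = 1.5000
y' = 0 + 1.0·sin(1.5708)·2.5 = 2.5000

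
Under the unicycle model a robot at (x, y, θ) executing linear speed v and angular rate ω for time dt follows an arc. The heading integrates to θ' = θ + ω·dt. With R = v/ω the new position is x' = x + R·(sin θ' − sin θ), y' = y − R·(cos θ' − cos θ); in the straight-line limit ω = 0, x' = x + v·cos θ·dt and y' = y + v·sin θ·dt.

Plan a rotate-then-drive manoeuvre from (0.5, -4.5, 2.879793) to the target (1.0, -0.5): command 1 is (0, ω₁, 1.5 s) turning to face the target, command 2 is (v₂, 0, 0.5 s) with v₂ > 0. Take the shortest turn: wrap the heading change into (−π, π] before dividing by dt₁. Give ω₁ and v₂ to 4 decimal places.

heading to target = atan2(-0.5−-4.5, 1−0.5) = 1.4464
Δθ = wrap(1.4464 − 2.8798) = -1.4334; ω₁ = Δθ/dt₁ = -0.9556
distance = √((1−0.5)² + (-0.5−-4.5)²) = 4.0311; v₂ = distance/dt₂ = 8.0623

ω₁ = -0.9556, v₂ = 8.0623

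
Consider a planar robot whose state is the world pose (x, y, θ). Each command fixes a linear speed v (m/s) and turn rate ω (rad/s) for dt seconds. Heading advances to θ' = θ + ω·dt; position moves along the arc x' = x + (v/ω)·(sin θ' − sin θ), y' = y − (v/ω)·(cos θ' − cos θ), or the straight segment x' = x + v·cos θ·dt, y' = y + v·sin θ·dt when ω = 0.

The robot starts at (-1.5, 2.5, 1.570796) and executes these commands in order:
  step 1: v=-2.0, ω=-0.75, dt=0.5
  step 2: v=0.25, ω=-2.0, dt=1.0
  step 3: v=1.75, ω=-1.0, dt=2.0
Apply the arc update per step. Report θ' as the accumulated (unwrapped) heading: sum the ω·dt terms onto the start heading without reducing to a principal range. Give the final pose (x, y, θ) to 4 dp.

(-2.1602, -1.3011, -2.8042)

step 1: θ'=1.1958 (R=2.6667) → pose (-1.6853, 1.5233, 1.1958)
step 2: θ'=-0.8042 (R=-0.1250) → pose (-1.4790, 1.5642, -0.8042)
step 3: θ'=-2.8042 (R=-1.7500) → pose (-2.1602, -1.3011, -2.8042)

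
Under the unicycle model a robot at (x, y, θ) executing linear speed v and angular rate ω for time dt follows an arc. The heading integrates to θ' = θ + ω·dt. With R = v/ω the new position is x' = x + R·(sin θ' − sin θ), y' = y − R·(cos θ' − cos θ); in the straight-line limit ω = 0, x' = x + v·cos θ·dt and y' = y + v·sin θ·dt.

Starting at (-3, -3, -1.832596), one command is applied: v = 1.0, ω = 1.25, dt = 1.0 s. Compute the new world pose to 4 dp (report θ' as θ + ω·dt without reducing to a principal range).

θ' = -1.8326 + 1.25·1.0 = -0.5826
R = v/ω = 1.0/1.25 = 0.8000
x' = -3 + 0.8000·(sin -0.5826 − sin -1.8326) = -2.6674
y' = -3 − 0.8000·(cos -0.5826 − cos -1.8326) = -3.8751

(-2.6674, -3.8751, -0.5826)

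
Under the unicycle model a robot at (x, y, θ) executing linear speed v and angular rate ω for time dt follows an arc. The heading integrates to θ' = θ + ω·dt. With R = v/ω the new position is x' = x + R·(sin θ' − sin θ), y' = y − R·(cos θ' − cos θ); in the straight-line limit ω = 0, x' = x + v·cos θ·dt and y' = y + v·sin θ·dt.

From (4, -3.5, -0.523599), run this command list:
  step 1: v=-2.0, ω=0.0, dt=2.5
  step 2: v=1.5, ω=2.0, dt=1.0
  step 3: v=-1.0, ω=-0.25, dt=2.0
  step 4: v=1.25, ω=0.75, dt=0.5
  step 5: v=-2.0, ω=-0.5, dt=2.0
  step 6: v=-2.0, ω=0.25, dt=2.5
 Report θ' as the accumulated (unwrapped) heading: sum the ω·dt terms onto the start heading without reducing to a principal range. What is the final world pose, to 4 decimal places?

(-6.0323, -7.6296, 0.9764)

step 1: θ'=-0.5236 (straight) → pose (-0.3301, -1.0000, -0.5236)
step 2: θ'=1.4764 (R=0.7500) → pose (0.7915, -0.4212, 1.4764)
step 3: θ'=0.9764 (R=4.0000) → pose (0.1233, -2.2842, 0.9764)
step 4: θ'=1.3514 (R=1.6667) → pose (0.3692, -1.7136, 1.3514)
step 5: θ'=0.3514 (R=4.0000) → pose (-2.1581, -4.5986, 0.3514)
step 6: θ'=0.9764 (R=-8.0000) → pose (-6.0323, -7.6296, 0.9764)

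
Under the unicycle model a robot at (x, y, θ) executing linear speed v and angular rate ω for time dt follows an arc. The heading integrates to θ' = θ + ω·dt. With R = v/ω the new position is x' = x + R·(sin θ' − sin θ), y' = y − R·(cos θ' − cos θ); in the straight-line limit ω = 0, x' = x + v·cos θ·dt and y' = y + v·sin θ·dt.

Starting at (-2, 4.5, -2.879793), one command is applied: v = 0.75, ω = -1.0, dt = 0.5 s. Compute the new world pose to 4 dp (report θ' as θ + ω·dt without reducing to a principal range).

(-2.3711, 4.4956, -3.3798)

θ' = -2.8798 + -1.0·0.5 = -3.3798
R = v/ω = 0.75/-1.0 = -0.7500
x' = -2 + -0.7500·(sin -3.3798 − sin -2.8798) = -2.3711
y' = 4.5 − -0.7500·(cos -3.3798 − cos -2.8798) = 4.4956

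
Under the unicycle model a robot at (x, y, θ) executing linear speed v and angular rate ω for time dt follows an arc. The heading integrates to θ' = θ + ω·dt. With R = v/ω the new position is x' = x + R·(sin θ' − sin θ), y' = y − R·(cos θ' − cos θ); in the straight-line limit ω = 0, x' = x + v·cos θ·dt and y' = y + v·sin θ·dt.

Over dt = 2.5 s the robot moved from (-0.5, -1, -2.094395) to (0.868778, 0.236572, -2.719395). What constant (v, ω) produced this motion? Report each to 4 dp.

Δθ = -2.719395 − -2.094395 = -0.625000
ω = Δθ/dt = -0.625000/2.5 = -0.2500
R = Δx/(sin θ' − sin θ) = 3.0000
v = R·ω = 3.0000·-0.2500 = -0.7500

v = -0.7500, ω = -0.2500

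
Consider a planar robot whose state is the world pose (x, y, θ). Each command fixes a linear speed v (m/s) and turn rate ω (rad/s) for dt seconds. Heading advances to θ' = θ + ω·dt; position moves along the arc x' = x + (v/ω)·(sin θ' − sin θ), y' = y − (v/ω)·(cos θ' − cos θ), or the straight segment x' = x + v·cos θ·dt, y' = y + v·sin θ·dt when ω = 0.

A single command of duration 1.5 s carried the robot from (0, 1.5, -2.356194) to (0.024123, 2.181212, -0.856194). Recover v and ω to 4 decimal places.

Δθ = -0.856194 − -2.356194 = 1.500000
ω = Δθ/dt = 1.500000/1.5 = 1.0000
R = −Δy/(cos θ' − cos θ) = -0.5000
v = R·ω = -0.5000·1.0000 = -0.5000

v = -0.5000, ω = 1.0000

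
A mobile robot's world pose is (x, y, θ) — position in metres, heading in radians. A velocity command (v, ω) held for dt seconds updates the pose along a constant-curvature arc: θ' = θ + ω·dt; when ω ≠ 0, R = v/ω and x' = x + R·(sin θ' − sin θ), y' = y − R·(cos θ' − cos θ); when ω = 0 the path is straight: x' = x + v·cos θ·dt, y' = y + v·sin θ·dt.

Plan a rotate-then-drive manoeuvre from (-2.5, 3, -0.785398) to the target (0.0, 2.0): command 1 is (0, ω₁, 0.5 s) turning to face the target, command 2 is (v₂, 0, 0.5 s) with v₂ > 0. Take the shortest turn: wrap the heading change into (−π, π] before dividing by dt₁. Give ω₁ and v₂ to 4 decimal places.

heading to target = atan2(2−3, 0−-2.5) = -0.3805
Δθ = wrap(-0.3805 − -0.7854) = 0.4049; ω₁ = Δθ/dt₁ = 0.8098
distance = √((0−-2.5)² + (2−3)²) = 2.6926; v₂ = distance/dt₂ = 5.3852

ω₁ = 0.8098, v₂ = 5.3852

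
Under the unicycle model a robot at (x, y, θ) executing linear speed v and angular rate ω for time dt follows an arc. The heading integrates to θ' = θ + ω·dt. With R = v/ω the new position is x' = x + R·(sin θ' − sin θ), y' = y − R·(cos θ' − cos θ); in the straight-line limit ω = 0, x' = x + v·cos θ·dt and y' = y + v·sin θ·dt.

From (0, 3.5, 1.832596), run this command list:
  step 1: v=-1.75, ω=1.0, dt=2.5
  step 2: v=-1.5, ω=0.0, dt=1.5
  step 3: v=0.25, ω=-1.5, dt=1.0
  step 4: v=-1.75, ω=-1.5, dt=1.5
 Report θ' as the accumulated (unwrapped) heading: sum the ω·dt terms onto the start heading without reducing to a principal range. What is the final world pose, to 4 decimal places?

(4.2314, 3.2112, 0.5826)

step 1: θ'=4.3326 (R=-1.7500) → pose (3.3157, 3.3042, 4.3326)
step 2: θ'=4.3326 (straight) → pose (4.1498, 5.3938, 4.3326)
step 3: θ'=2.8326 (R=-0.1667) → pose (3.9443, 5.2968, 2.8326)
step 4: θ'=0.5826 (R=1.1667) → pose (4.2314, 3.2112, 0.5826)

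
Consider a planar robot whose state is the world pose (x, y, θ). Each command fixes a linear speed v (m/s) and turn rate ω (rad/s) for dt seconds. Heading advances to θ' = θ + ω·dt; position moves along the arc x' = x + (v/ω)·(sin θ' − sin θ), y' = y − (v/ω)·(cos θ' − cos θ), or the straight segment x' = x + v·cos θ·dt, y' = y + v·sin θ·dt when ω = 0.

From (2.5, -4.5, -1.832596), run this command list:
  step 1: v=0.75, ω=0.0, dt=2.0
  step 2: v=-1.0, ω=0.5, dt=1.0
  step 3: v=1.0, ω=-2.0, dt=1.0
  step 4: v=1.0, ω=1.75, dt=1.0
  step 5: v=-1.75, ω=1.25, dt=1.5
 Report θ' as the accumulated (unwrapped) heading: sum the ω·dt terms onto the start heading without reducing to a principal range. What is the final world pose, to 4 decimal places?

(-0.9407, -4.7654, 0.2924)

step 1: θ'=-1.8326 (straight) → pose (2.1118, -5.9489, -1.8326)
step 2: θ'=-1.3326 (R=-2.0000) → pose (2.1234, -4.9593, -1.3326)
step 3: θ'=-3.3326 (R=-0.5000) → pose (1.5426, -5.5682, -3.3326)
step 4: θ'=-1.5826 (R=0.5714) → pose (0.8628, -6.1225, -1.5826)
step 5: θ'=0.2924 (R=-1.4000) → pose (-0.9407, -4.7654, 0.2924)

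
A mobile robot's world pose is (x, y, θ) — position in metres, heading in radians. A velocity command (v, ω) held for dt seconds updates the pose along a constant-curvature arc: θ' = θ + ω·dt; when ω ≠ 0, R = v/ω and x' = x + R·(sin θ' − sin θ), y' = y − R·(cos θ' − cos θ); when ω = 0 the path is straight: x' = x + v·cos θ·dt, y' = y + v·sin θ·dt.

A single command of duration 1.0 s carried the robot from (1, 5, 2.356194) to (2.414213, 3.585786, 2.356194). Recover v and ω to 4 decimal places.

v = -2.0000, ω = 0.0000

Δθ = 2.356194 − 2.356194 = 0.000000
ω = Δθ/dt = 0.000000/1.0 = 0.0000
ω = 0 → v = (Δx·cos θ + Δy·sin θ)/dt = -2.0000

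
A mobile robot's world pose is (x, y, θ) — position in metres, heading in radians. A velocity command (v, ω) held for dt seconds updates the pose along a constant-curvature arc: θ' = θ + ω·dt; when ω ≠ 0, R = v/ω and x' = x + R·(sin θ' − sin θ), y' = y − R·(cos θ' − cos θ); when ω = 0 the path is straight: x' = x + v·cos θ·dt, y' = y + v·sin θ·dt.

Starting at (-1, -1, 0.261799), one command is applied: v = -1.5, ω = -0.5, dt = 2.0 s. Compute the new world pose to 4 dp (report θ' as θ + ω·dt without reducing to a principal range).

θ' = 0.2618 + -0.5·2.0 = -0.7382
R = v/ω = -1.5/-0.5 = 3.0000
x' = -1 + 3.0000·(sin -0.7382 − sin 0.2618) = -3.7953
y' = -1 − 3.0000·(cos -0.7382 − cos 0.2618) = -0.3213

(-3.7953, -0.3213, -0.7382)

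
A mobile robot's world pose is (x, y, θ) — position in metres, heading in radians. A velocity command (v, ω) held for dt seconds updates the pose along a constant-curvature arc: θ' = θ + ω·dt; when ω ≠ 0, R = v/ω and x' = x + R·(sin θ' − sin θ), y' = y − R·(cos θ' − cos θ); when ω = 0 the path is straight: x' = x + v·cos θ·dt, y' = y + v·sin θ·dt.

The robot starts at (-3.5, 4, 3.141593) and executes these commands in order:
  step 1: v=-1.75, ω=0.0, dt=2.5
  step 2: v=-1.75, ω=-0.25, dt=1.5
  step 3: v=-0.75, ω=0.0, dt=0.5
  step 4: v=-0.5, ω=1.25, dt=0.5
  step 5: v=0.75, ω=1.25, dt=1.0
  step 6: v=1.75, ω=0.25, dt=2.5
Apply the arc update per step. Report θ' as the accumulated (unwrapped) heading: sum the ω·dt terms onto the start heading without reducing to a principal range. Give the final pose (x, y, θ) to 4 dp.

step 1: θ'=3.1416 (straight) → pose (0.8750, 4.0000, 3.1416)
step 2: θ'=2.7666 (R=7.0000) → pose (3.4389, 3.5136, 2.7666)
step 3: θ'=2.7666 (straight) → pose (3.7878, 3.3762, 2.7666)
step 4: θ'=3.3916 (R=-0.4000) → pose (4.0333, 3.3608, 3.3916)
step 5: θ'=4.6416 (R=0.6000) → pose (3.5833, 2.8219, 4.6416)
step 6: θ'=5.2666 (R=7.0000) → pose (4.6135, -1.3571, 5.2666)

(4.6135, -1.3571, 5.2666)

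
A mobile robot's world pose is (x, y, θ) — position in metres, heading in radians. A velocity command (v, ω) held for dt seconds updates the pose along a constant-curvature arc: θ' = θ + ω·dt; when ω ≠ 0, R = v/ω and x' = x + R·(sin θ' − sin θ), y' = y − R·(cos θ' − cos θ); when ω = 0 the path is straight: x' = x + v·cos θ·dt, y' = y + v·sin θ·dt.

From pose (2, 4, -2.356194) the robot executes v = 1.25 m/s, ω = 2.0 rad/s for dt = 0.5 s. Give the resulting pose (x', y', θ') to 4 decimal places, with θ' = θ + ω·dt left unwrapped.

θ' = -2.3562 + 2.0·0.5 = -1.3562
R = v/ω = 1.25/2.0 = 0.6250
x' = 2 + 0.6250·(sin -1.3562 − sin -2.3562) = 1.8313
y' = 4 − 0.6250·(cos -1.3562 − cos -2.3562) = 3.4250

(1.8313, 3.4250, -1.3562)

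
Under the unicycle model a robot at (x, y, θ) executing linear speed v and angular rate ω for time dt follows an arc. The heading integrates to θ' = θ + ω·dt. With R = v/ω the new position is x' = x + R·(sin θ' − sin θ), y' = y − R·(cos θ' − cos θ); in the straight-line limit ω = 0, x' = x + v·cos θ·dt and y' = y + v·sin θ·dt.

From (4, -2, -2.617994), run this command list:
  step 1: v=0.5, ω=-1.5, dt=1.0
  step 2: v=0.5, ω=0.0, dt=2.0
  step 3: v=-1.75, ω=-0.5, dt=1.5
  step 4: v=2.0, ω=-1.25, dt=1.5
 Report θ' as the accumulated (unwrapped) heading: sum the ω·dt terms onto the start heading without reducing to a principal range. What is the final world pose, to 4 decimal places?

(5.8459, -2.3861, -6.7430)

step 1: θ'=-4.1180 (R=-0.3333) → pose (3.5572, -1.8980, -4.1180)
step 2: θ'=-4.1180 (straight) → pose (2.9972, -1.0695, -4.1180)
step 3: θ'=-4.8680 (R=3.5000) → pose (3.5552, -3.5720, -4.8680)
step 4: θ'=-6.7430 (R=-1.6000) → pose (5.8459, -2.3861, -6.7430)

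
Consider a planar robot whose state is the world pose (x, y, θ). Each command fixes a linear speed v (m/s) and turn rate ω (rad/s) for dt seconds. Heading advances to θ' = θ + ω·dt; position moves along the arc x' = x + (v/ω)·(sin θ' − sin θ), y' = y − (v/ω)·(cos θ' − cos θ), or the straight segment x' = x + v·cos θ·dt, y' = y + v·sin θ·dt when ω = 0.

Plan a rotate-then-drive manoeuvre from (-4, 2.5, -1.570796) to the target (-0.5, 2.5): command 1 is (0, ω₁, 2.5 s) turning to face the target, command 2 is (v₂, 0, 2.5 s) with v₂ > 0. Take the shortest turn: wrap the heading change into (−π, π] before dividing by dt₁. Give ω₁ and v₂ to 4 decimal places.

heading to target = atan2(2.5−2.5, -0.5−-4) = 0.0000
Δθ = wrap(0.0000 − -1.5708) = 1.5708; ω₁ = Δθ/dt₁ = 0.6283
distance = √((-0.5−-4)² + (2.5−2.5)²) = 3.5000; v₂ = distance/dt₂ = 1.4000

ω₁ = 0.6283, v₂ = 1.4000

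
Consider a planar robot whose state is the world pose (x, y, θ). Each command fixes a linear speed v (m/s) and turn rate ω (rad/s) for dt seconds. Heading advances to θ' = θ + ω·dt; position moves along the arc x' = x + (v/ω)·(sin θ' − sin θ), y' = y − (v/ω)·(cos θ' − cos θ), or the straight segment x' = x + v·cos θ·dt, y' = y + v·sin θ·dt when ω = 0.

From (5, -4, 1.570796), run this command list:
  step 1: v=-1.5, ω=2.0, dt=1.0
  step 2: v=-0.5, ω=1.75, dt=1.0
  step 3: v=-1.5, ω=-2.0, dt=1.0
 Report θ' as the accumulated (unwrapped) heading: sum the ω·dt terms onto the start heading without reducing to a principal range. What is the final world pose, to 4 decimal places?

step 1: θ'=3.5708 (R=-0.7500) → pose (6.0621, -4.6820, 3.5708)
step 2: θ'=5.3208 (R=-0.2857) → pose (6.1777, -4.2589, 5.3208)
step 3: θ'=3.3208 (R=0.7500) → pose (6.6594, -3.0922, 3.3208)

(6.6594, -3.0922, 3.3208)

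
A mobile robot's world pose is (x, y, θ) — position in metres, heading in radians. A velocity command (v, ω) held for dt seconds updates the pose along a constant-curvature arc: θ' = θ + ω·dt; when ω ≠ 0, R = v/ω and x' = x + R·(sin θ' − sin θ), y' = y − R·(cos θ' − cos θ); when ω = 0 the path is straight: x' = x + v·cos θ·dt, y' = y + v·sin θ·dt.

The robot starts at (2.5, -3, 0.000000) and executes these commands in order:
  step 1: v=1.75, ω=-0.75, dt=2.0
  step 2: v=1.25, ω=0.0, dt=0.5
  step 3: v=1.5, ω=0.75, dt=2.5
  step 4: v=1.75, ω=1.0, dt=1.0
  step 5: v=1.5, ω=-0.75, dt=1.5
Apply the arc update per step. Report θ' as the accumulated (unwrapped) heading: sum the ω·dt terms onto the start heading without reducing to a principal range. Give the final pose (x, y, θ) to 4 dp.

(10.1418, -4.6746, 0.2500)

step 1: θ'=-1.5000 (R=-2.3333) → pose (4.8275, -5.1683, -1.5000)
step 2: θ'=-1.5000 (straight) → pose (4.8717, -5.7917, -1.5000)
step 3: θ'=0.3750 (R=2.0000) → pose (7.5992, -7.5113, 0.3750)
step 4: θ'=1.3750 (R=1.7500) → pose (8.6748, -6.2233, 1.3750)
step 5: θ'=0.2500 (R=-2.0000) → pose (10.1418, -4.6746, 0.2500)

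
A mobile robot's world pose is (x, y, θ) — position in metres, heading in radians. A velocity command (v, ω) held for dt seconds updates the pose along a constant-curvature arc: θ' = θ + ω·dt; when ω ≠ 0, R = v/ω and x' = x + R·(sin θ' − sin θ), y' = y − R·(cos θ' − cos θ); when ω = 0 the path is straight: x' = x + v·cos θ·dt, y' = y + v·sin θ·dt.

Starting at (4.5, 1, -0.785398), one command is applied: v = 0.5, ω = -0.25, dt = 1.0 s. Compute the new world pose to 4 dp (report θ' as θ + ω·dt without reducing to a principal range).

θ' = -0.7854 + -0.25·1.0 = -1.0354
R = v/ω = 0.5/-0.25 = -2.0000
x' = 4.5 + -2.0000·(sin -1.0354 − sin -0.7854) = 4.8059
y' = 1 − -2.0000·(cos -1.0354 − cos -0.7854) = 0.6062

(4.8059, 0.6062, -1.0354)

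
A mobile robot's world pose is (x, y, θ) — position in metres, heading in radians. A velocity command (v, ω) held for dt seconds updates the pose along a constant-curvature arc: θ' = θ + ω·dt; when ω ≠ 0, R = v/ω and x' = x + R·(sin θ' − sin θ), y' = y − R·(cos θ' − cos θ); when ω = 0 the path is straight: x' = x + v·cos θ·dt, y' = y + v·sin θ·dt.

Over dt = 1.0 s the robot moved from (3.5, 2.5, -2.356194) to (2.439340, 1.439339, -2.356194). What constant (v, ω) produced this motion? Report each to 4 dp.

v = 1.5000, ω = 0.0000

Δθ = -2.356194 − -2.356194 = 0.000000
ω = Δθ/dt = 0.000000/1.0 = 0.0000
ω = 0 → v = (Δx·cos θ + Δy·sin θ)/dt = 1.5000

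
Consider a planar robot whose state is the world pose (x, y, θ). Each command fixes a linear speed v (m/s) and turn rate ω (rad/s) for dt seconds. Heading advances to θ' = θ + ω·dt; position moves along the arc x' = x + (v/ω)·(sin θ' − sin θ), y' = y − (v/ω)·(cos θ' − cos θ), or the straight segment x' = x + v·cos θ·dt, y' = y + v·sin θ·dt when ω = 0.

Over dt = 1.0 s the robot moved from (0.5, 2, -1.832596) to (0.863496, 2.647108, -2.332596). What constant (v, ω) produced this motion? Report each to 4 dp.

v = -0.7500, ω = -0.5000

Δθ = -2.332596 − -1.832596 = -0.500000
ω = Δθ/dt = -0.500000/1.0 = -0.5000
R = −Δy/(cos θ' − cos θ) = 1.5000
v = R·ω = 1.5000·-0.5000 = -0.7500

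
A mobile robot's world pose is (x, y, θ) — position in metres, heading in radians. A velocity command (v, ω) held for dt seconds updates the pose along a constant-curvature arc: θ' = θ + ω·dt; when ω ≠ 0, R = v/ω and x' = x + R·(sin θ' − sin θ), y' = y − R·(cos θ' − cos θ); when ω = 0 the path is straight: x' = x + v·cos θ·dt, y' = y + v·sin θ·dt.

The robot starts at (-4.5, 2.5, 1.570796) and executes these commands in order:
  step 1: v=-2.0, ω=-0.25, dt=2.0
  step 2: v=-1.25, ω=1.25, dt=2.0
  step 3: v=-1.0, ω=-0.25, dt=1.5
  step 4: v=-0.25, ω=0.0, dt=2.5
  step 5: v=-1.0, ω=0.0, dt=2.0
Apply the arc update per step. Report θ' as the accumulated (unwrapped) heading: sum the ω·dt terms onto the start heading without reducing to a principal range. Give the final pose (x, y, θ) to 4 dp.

step 1: θ'=1.0708 (R=8.0000) → pose (-5.4793, -1.3354, 1.0708)
step 2: θ'=3.5708 (R=-1.0000) → pose (-4.1856, -2.7241, 3.5708)
step 3: θ'=3.1958 (R=4.0000) → pose (-2.7377, -2.3672, 3.1958)
step 4: θ'=3.1958 (straight) → pose (-2.1137, -2.3333, 3.1958)
step 5: θ'=3.1958 (straight) → pose (-0.1166, -2.2250, 3.1958)

(-0.1166, -2.2250, 3.1958)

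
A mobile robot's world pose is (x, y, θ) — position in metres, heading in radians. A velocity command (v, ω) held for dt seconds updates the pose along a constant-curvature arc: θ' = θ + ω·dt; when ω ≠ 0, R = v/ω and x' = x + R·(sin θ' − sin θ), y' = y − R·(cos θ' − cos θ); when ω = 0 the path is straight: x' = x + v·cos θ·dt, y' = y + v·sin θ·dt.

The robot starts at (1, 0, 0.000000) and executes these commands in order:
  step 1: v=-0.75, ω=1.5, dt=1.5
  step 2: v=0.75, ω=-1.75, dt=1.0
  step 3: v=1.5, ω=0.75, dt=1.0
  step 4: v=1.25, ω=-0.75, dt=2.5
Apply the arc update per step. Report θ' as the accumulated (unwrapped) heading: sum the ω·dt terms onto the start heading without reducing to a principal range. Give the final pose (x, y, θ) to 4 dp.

step 1: θ'=2.2500 (R=-0.5000) → pose (0.6110, -0.8141, 2.2500)
step 2: θ'=0.5000 (R=-0.4286) → pose (0.7390, -0.1688, 0.5000)
step 3: θ'=1.2500 (R=2.0000) → pose (1.6781, 0.9558, 1.2500)
step 4: θ'=-0.6250 (R=-1.6667) → pose (4.2349, 1.7818, -0.6250)

(4.2349, 1.7818, -0.6250)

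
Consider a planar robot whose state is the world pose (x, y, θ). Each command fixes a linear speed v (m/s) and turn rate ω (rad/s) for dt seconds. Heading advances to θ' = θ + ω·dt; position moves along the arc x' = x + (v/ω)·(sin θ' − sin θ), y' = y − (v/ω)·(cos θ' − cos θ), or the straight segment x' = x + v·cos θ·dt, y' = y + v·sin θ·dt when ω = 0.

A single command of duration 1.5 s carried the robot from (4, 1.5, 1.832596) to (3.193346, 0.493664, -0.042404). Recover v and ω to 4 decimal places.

v = -1.0000, ω = -1.2500

Δθ = -0.042404 − 1.832596 = -1.875000
ω = Δθ/dt = -1.875000/1.5 = -1.2500
R = −Δy/(cos θ' − cos θ) = 0.8000
v = R·ω = 0.8000·-1.2500 = -1.0000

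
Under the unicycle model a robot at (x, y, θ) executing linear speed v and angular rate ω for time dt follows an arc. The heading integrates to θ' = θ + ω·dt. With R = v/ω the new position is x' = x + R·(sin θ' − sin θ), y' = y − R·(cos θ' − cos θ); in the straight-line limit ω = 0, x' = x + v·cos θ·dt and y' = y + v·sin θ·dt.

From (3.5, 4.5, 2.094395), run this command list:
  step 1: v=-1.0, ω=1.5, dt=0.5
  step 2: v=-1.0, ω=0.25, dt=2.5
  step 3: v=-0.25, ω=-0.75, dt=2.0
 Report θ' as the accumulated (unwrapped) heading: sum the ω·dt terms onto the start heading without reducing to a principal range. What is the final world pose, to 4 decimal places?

step 1: θ'=2.8444 (R=-0.6667) → pose (3.8821, 4.1959, 2.8444)
step 2: θ'=3.4694 (R=-4.0000) → pose (6.3413, 4.2335, 3.4694)
step 3: θ'=1.9694 (R=0.3333) → pose (6.7559, 4.0473, 1.9694)

(6.7559, 4.0473, 1.9694)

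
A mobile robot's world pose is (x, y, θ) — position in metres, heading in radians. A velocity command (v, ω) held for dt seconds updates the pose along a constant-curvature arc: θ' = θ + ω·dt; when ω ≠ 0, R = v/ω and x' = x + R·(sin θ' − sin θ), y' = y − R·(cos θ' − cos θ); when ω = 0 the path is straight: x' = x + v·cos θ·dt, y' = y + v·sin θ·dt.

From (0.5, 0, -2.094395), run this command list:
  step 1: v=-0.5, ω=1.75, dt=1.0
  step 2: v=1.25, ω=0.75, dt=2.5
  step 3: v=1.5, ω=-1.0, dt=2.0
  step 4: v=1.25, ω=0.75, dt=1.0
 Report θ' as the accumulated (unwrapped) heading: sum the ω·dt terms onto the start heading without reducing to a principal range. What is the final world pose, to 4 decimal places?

step 1: θ'=-0.3444 (R=-0.2857) → pose (0.3490, 0.4118, -0.3444)
step 2: θ'=1.5306 (R=1.6667) → pose (2.5771, 1.9136, 1.5306)
step 3: θ'=-0.4694 (R=-1.5000) → pose (4.7544, 3.1911, -0.4694)
step 4: θ'=0.2806 (R=1.6667) → pose (5.9698, 3.0760, 0.2806)

(5.9698, 3.0760, 0.2806)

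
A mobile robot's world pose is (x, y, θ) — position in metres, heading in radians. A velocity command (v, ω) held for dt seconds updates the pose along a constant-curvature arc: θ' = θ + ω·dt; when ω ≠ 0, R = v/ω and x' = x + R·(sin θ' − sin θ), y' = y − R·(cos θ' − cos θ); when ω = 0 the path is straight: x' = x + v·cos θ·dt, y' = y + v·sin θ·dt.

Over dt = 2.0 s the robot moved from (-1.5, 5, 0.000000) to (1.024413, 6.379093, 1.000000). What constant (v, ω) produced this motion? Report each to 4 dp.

Δθ = 1.000000 − 0.000000 = 1.000000
ω = Δθ/dt = 1.000000/2.0 = 0.5000
R = Δx/(sin θ' − sin θ) = 3.0000
v = R·ω = 3.0000·0.5000 = 1.5000

v = 1.5000, ω = 0.5000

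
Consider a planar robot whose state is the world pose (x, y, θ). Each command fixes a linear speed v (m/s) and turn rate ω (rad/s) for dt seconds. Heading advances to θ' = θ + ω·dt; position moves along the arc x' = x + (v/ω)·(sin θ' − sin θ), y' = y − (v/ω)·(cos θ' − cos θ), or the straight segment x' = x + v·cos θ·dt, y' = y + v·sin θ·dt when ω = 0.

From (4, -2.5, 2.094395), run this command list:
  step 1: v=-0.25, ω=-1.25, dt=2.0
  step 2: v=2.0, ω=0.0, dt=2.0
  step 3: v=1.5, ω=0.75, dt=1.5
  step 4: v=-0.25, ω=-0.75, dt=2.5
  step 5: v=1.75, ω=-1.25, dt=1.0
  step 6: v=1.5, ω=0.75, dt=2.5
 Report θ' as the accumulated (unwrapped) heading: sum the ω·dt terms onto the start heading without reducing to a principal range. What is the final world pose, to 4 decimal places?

(8.9950, -8.7222, -0.5306)

step 1: θ'=-0.4056 (R=0.2000) → pose (3.7479, -2.7838, -0.4056)
step 2: θ'=-0.4056 (straight) → pose (7.4233, -4.3621, -0.4056)
step 3: θ'=0.7194 (R=2.0000) → pose (9.5303, -4.0288, 0.7194)
step 4: θ'=-1.1556 (R=0.3333) → pose (9.0057, -3.9125, -1.1556)
step 5: θ'=-2.4056 (R=-1.4000) → pose (8.6645, -5.5148, -2.4056)
step 6: θ'=-0.5306 (R=2.0000) → pose (8.9950, -8.7222, -0.5306)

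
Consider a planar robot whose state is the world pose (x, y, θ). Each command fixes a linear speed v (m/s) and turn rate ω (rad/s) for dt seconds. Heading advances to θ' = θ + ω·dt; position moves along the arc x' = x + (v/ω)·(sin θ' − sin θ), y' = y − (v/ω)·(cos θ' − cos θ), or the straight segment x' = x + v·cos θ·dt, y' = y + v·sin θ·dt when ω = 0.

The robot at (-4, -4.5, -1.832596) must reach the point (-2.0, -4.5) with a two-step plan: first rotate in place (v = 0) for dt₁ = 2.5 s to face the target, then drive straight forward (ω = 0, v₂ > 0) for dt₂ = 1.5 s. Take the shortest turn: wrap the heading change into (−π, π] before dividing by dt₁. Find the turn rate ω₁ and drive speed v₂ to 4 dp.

ω₁ = 0.7330, v₂ = 1.3333

heading to target = atan2(-4.5−-4.5, -2−-4) = 0.0000
Δθ = wrap(0.0000 − -1.8326) = 1.8326; ω₁ = Δθ/dt₁ = 0.7330
distance = √((-2−-4)² + (-4.5−-4.5)²) = 2.0000; v₂ = distance/dt₂ = 1.3333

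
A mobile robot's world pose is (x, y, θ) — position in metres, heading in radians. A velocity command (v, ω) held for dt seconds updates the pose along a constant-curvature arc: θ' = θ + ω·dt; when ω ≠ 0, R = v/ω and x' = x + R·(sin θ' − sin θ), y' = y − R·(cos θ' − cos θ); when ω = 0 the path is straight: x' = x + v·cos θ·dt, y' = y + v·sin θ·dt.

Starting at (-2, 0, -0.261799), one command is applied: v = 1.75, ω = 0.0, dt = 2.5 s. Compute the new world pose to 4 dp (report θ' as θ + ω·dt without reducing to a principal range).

θ' = -0.2618 + 0.0·2.5 = -0.2618
ω = 0 → straight: x' = -2 + 1.75·cos(-0.2618)·2.5 = 2.2259
y' = 0 + 1.75·sin(-0.2618)·2.5 = -1.1323

(2.2259, -1.1323, -0.2618)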